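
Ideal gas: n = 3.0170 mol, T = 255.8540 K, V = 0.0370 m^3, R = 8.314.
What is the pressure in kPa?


P = nRT/V = 3.0170 * 8.314 * 255.8540 / 0.0370
= 6417.6724 / 0.0370 = 173450.6043 Pa = 173.4506 kPa

173.4506 kPa


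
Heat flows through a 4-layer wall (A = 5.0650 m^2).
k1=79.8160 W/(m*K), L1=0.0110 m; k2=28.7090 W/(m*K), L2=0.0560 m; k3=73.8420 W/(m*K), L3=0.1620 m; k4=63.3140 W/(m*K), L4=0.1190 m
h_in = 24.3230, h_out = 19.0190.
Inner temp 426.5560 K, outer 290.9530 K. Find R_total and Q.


R_conv_in = 1/(24.3230*5.0650) = 0.0081
R_1 = 0.0110/(79.8160*5.0650) = 2.7210e-05
R_2 = 0.0560/(28.7090*5.0650) = 0.0004
R_3 = 0.1620/(73.8420*5.0650) = 0.0004
R_4 = 0.1190/(63.3140*5.0650) = 0.0004
R_conv_out = 1/(19.0190*5.0650) = 0.0104
R_total = 0.0197 K/W
Q = 135.6030 / 0.0197 = 6878.3227 W

R_total = 0.0197 K/W, Q = 6878.3227 W


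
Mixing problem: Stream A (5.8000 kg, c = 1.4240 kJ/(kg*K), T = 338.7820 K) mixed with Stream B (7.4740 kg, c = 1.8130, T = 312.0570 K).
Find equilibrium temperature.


num = 7026.5536
den = 21.8096
Tf = 322.1777 K

322.1777 K


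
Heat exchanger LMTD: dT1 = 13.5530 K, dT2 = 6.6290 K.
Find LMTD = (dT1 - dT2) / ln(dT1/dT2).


dT1/dT2 = 2.0445
ln(dT1/dT2) = 0.7152
LMTD = 6.9240 / 0.7152 = 9.6818 K

9.6818 K


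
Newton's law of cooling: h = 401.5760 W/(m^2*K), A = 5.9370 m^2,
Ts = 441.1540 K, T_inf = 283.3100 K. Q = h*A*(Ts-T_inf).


dT = 157.8440 K
Q = 401.5760 * 5.9370 * 157.8440 = 376324.8320 W

376324.8320 W


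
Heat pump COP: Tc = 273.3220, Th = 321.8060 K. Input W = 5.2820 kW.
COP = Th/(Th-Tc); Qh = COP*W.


COP = 321.8060 / 48.4840 = 6.6374
Qh = 6.6374 * 5.2820 = 35.0586 kW

COP = 6.6374, Qh = 35.0586 kW


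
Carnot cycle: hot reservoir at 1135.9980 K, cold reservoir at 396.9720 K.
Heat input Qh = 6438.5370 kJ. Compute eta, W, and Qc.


eta = 1 - 396.9720/1135.9980 = 0.6506
W = 0.6506 * 6438.5370 = 4188.6044 kJ
Qc = 6438.5370 - 4188.6044 = 2249.9326 kJ

eta = 65.0552%, W = 4188.6044 kJ, Qc = 2249.9326 kJ


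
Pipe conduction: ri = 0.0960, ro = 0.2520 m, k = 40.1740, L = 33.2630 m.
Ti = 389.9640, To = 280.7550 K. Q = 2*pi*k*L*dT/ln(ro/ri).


dT = 109.2090 K
ln(ro/ri) = 0.9651
Q = 2*pi*40.1740*33.2630*109.2090 / 0.9651 = 950125.7121 W

950125.7121 W


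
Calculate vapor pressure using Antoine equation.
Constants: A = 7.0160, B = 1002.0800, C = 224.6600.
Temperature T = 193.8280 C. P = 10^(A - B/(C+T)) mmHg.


C+T = 418.4880
B/(C+T) = 2.3945
log10(P) = 7.0160 - 2.3945 = 4.6215
P = 10^4.6215 = 41828.7559 mmHg

41828.7559 mmHg


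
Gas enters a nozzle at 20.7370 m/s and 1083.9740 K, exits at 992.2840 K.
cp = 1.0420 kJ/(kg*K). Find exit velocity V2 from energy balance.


dT = 91.6900 K
2*cp*1000*dT = 191081.9600
V1^2 = 430.0232
V2 = sqrt(191511.9832) = 437.6208 m/s

437.6208 m/s


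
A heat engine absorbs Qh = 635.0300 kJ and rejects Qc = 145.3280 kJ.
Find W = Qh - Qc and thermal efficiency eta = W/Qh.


W = 635.0300 - 145.3280 = 489.7020 kJ
eta = 489.7020 / 635.0300 = 0.7711 = 77.1148%

W = 489.7020 kJ, eta = 77.1148%


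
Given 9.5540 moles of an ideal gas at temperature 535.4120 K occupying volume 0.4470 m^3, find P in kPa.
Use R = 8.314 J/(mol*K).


P = nRT/V = 9.5540 * 8.314 * 535.4120 / 0.4470
= 42528.8224 / 0.4470 = 95142.7795 Pa = 95.1428 kPa

95.1428 kPa


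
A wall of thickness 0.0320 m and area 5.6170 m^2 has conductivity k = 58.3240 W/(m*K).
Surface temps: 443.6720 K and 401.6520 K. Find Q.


dT = 42.0200 K
Q = 58.3240 * 5.6170 * 42.0200 / 0.0320 = 430187.5079 W

430187.5079 W


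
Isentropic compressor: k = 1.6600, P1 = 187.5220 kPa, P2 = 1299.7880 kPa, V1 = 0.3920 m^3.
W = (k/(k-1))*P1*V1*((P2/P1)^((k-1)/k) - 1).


(k-1)/k = 0.3976
(P2/P1)^exp = 2.1592
W = 2.5152 * 187.5220 * 0.3920 * (2.1592 - 1) = 214.3275 kJ

214.3275 kJ


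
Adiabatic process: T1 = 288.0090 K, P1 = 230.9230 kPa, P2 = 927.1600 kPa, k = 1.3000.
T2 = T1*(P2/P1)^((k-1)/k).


(k-1)/k = 0.2308
(P2/P1)^exp = 1.3782
T2 = 288.0090 * 1.3782 = 396.9342 K

396.9342 K


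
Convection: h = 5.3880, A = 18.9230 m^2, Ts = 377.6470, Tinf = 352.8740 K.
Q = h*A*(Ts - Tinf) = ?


dT = 24.7730 K
Q = 5.3880 * 18.9230 * 24.7730 = 2525.7838 W

2525.7838 W


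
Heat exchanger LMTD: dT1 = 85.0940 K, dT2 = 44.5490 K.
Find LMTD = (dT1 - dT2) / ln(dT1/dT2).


dT1/dT2 = 1.9101
ln(dT1/dT2) = 0.6472
LMTD = 40.5450 / 0.6472 = 62.6500 K

62.6500 K


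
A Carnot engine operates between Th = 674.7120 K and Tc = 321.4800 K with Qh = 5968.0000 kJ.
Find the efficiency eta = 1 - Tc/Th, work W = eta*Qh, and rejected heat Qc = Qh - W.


eta = 1 - 321.4800/674.7120 = 0.5235
W = 0.5235 * 5968.0000 = 3124.4273 kJ
Qc = 5968.0000 - 3124.4273 = 2843.5727 kJ

eta = 52.3530%, W = 3124.4273 kJ, Qc = 2843.5727 kJ


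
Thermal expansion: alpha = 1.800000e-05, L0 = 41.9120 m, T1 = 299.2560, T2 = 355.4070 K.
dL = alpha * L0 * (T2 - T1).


dT = 56.1510 K
dL = 1.800000e-05 * 41.9120 * 56.1510 = 0.042361 m
L_final = 41.954361 m

dL = 0.042361 m


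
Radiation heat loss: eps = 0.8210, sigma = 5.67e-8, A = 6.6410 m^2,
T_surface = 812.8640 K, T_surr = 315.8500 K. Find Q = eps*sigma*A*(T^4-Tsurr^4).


T^4 = 4.3659e+11
Tsurr^4 = 9.9523e+09
Q = 0.8210 * 5.67e-8 * 6.6410 * 4.2664e+11 = 131891.4516 W

131891.4516 W


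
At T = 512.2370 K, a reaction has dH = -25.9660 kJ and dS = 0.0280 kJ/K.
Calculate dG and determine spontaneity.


T*dS = 512.2370 * 0.0280 = 14.3426 kJ
dG = -25.9660 - 14.3426 = -40.3086 kJ (spontaneous)

dG = -40.3086 kJ, spontaneous


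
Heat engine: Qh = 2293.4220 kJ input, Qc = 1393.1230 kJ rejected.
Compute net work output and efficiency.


W = 2293.4220 - 1393.1230 = 900.2990 kJ
eta = 900.2990 / 2293.4220 = 0.3926 = 39.2557%

W = 900.2990 kJ, eta = 39.2557%


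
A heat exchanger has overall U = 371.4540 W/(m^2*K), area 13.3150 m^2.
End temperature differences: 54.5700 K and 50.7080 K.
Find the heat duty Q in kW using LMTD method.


LMTD = 52.6154 K
Q = 371.4540 * 13.3150 * 52.6154 = 260230.9315 W = 260.2309 kW

260.2309 kW


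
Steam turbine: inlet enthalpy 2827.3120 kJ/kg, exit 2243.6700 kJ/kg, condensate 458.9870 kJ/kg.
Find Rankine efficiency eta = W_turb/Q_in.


W = 583.6420 kJ/kg
Q_in = 2368.3250 kJ/kg
eta = 0.2464 = 24.6437%

eta = 24.6437%


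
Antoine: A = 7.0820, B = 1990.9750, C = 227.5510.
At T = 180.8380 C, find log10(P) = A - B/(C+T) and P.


C+T = 408.3890
B/(C+T) = 4.8752
log10(P) = 7.0820 - 4.8752 = 2.2068
P = 10^2.2068 = 160.9932 mmHg

160.9932 mmHg


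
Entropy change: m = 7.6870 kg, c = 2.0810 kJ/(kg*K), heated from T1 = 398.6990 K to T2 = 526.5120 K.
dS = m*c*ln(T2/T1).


T2/T1 = 1.3206
ln(T2/T1) = 0.2781
dS = 7.6870 * 2.0810 * 0.2781 = 4.4481 kJ/K

4.4481 kJ/K


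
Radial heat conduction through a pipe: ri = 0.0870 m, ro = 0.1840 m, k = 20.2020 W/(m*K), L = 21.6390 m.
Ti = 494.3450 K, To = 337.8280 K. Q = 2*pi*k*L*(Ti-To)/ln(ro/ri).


dT = 156.5170 K
ln(ro/ri) = 0.7490
Q = 2*pi*20.2020*21.6390*156.5170 / 0.7490 = 573951.3659 W

573951.3659 W


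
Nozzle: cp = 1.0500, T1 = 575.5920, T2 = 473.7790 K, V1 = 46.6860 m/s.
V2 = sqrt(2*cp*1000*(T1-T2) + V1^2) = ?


dT = 101.8130 K
2*cp*1000*dT = 213807.3000
V1^2 = 2179.5826
V2 = sqrt(215986.8826) = 464.7439 m/s

464.7439 m/s


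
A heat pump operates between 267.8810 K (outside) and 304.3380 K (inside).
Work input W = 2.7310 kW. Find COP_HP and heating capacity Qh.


COP = 304.3380 / 36.4570 = 8.3479
Qh = 8.3479 * 2.7310 = 22.7980 kW

COP = 8.3479, Qh = 22.7980 kW


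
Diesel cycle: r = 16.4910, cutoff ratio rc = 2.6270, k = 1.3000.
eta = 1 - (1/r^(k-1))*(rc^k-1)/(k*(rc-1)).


r^(k-1) = 2.3183
rc^k = 3.5099
eta = 0.4881 = 48.8134%

48.8134%


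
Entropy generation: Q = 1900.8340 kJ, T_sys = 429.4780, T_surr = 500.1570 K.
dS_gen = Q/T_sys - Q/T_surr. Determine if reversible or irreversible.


dS_sys = 1900.8340/429.4780 = 4.4259 kJ/K
dS_surr = -1900.8340/500.1570 = -3.8005 kJ/K
dS_gen = 4.4259 - 3.8005 = 0.6254 kJ/K (irreversible)

dS_gen = 0.6254 kJ/K, irreversible


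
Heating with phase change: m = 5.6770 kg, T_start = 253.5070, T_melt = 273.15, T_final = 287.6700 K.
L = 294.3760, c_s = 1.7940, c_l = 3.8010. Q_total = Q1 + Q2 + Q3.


Q1 (sensible, solid) = 5.6770 * 1.7940 * 19.6430 = 200.0549 kJ
Q2 (latent) = 5.6770 * 294.3760 = 1671.1726 kJ
Q3 (sensible, liquid) = 5.6770 * 3.8010 * 14.5200 = 313.3166 kJ
Q_total = 2184.5440 kJ

2184.5440 kJ


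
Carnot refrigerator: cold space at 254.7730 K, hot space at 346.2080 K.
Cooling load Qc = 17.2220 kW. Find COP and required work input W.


COP = 254.7730 / 91.4350 = 2.7864
W = 17.2220 / 2.7864 = 6.1808 kW

COP = 2.7864, W = 6.1808 kW


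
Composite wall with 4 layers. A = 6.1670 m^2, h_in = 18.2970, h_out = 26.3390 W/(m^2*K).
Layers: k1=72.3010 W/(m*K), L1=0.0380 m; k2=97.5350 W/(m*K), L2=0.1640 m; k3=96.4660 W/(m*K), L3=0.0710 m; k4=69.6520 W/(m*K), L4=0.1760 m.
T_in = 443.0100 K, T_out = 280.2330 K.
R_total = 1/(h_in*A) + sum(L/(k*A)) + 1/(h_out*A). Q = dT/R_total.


R_conv_in = 1/(18.2970*6.1670) = 0.0089
R_1 = 0.0380/(72.3010*6.1670) = 8.5225e-05
R_2 = 0.1640/(97.5350*6.1670) = 0.0003
R_3 = 0.0710/(96.4660*6.1670) = 0.0001
R_4 = 0.1760/(69.6520*6.1670) = 0.0004
R_conv_out = 1/(26.3390*6.1670) = 0.0062
R_total = 0.0159 K/W
Q = 162.7770 / 0.0159 = 10233.9080 W

R_total = 0.0159 K/W, Q = 10233.9080 W


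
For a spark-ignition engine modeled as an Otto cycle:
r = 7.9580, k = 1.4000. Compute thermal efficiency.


r^(k-1) = 2.2926
eta = 1 - 1/2.2926 = 0.5638 = 56.3807%

56.3807%


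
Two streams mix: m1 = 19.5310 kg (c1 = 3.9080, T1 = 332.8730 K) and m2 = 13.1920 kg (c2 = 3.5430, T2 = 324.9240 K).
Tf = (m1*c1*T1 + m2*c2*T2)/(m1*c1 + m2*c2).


num = 40593.9528
den = 123.0664
Tf = 329.8541 K

329.8541 K


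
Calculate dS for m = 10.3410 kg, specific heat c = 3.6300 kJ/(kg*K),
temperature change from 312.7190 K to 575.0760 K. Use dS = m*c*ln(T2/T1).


T2/T1 = 1.8390
ln(T2/T1) = 0.6092
dS = 10.3410 * 3.6300 * 0.6092 = 22.8679 kJ/K

22.8679 kJ/K


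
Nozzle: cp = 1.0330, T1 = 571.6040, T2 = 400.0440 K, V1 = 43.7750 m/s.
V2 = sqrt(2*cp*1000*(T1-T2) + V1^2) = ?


dT = 171.5600 K
2*cp*1000*dT = 354442.9600
V1^2 = 1916.2506
V2 = sqrt(356359.2106) = 596.9583 m/s

596.9583 m/s


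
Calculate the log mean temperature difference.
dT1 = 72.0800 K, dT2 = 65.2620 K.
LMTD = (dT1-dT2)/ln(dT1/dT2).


dT1/dT2 = 1.1045
ln(dT1/dT2) = 0.0994
LMTD = 6.8180 / 0.0994 = 68.6146 K

68.6146 K


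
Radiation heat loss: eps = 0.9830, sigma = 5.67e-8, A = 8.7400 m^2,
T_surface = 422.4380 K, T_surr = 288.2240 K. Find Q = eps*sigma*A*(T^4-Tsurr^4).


T^4 = 3.1846e+10
Tsurr^4 = 6.9011e+09
Q = 0.9830 * 5.67e-8 * 8.7400 * 2.4945e+10 = 12151.3730 W

12151.3730 W


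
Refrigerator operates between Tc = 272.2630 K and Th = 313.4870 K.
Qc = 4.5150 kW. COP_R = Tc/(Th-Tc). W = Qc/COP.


COP = 272.2630 / 41.2240 = 6.6045
W = 4.5150 / 6.6045 = 0.6836 kW

COP = 6.6045, W = 0.6836 kW


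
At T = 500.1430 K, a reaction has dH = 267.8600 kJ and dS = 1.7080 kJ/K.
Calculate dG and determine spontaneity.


T*dS = 500.1430 * 1.7080 = 854.2442 kJ
dG = 267.8600 - 854.2442 = -586.3842 kJ (spontaneous)

dG = -586.3842 kJ, spontaneous


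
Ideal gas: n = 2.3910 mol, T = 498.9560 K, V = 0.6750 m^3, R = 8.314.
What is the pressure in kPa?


P = nRT/V = 2.3910 * 8.314 * 498.9560 / 0.6750
= 9918.6336 / 0.6750 = 14694.2719 Pa = 14.6943 kPa

14.6943 kPa


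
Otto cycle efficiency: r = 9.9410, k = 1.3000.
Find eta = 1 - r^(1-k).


r^(k-1) = 1.9917
eta = 1 - 1/1.9917 = 0.4979 = 49.7922%

49.7922%


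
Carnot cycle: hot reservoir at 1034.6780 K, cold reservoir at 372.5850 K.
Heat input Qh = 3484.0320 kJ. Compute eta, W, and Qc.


eta = 1 - 372.5850/1034.6780 = 0.6399
W = 0.6399 * 3484.0320 = 2229.4407 kJ
Qc = 3484.0320 - 2229.4407 = 1254.5913 kJ

eta = 63.9902%, W = 2229.4407 kJ, Qc = 1254.5913 kJ


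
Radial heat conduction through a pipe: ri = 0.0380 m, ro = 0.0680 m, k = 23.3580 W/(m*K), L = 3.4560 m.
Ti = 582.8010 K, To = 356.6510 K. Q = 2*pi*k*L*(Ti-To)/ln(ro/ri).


dT = 226.1500 K
ln(ro/ri) = 0.5819
Q = 2*pi*23.3580*3.4560*226.1500 / 0.5819 = 197115.7883 W

197115.7883 W


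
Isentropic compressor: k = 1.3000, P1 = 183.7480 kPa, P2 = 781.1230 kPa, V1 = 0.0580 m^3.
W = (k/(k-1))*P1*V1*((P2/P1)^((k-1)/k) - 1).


(k-1)/k = 0.2308
(P2/P1)^exp = 1.3965
W = 4.3333 * 183.7480 * 0.0580 * (1.3965 - 1) = 18.3107 kJ

18.3107 kJ


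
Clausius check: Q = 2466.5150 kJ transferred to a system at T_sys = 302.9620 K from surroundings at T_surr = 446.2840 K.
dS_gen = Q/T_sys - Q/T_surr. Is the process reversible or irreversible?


dS_sys = 2466.5150/302.9620 = 8.1413 kJ/K
dS_surr = -2466.5150/446.2840 = -5.5268 kJ/K
dS_gen = 8.1413 - 5.5268 = 2.6146 kJ/K (irreversible)

dS_gen = 2.6146 kJ/K, irreversible


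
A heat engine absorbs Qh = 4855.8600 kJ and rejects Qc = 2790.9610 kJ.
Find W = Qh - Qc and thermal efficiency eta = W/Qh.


W = 4855.8600 - 2790.9610 = 2064.8990 kJ
eta = 2064.8990 / 4855.8600 = 0.4252 = 42.5239%

W = 2064.8990 kJ, eta = 42.5239%


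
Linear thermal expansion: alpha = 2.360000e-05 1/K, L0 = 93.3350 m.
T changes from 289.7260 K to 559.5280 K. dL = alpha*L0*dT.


dT = 269.8020 K
dL = 2.360000e-05 * 93.3350 * 269.8020 = 0.594294 m
L_final = 93.929294 m

dL = 0.594294 m


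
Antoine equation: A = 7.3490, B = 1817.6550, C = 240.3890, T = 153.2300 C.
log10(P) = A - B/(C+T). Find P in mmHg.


C+T = 393.6190
B/(C+T) = 4.6178
log10(P) = 7.3490 - 4.6178 = 2.7312
P = 10^2.7312 = 538.5140 mmHg

538.5140 mmHg


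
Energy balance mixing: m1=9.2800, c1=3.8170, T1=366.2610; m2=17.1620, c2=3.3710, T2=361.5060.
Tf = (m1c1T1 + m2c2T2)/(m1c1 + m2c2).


num = 33887.8527
den = 93.2749
Tf = 363.3117 K

363.3117 K


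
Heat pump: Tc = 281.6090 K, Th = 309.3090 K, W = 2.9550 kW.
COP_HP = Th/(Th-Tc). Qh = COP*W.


COP = 309.3090 / 27.7000 = 11.1664
Qh = 11.1664 * 2.9550 = 32.9967 kW

COP = 11.1664, Qh = 32.9967 kW


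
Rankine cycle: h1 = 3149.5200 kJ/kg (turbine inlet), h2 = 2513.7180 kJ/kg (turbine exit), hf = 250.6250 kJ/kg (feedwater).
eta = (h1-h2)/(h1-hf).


W = 635.8020 kJ/kg
Q_in = 2898.8950 kJ/kg
eta = 0.2193 = 21.9326%

eta = 21.9326%


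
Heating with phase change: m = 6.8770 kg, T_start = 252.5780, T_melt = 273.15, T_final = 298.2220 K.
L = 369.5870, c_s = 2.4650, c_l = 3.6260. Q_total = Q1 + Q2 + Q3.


Q1 (sensible, solid) = 6.8770 * 2.4650 * 20.5720 = 348.7325 kJ
Q2 (latent) = 6.8770 * 369.5870 = 2541.6498 kJ
Q3 (sensible, liquid) = 6.8770 * 3.6260 * 25.0720 = 625.1954 kJ
Q_total = 3515.5778 kJ

3515.5778 kJ


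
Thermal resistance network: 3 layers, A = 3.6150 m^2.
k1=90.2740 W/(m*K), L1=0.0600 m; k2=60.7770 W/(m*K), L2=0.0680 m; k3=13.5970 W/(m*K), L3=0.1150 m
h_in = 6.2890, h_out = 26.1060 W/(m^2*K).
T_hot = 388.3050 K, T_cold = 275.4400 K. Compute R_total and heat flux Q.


R_conv_in = 1/(6.2890*3.6150) = 0.0440
R_1 = 0.0600/(90.2740*3.6150) = 0.0002
R_2 = 0.0680/(60.7770*3.6150) = 0.0003
R_3 = 0.1150/(13.5970*3.6150) = 0.0023
R_conv_out = 1/(26.1060*3.6150) = 0.0106
R_total = 0.0574 K/W
Q = 112.8650 / 0.0574 = 1965.7833 W

R_total = 0.0574 K/W, Q = 1965.7833 W


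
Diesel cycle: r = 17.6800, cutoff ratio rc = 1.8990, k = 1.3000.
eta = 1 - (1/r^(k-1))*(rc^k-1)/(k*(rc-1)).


r^(k-1) = 2.3673
rc^k = 2.3019
eta = 0.5294 = 52.9432%

52.9432%


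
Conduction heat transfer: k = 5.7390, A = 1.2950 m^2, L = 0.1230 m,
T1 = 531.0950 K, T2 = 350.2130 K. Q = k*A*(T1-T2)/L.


dT = 180.8820 K
Q = 5.7390 * 1.2950 * 180.8820 / 0.1230 = 10929.3978 W

10929.3978 W


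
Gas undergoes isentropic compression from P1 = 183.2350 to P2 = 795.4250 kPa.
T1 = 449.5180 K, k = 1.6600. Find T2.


(k-1)/k = 0.3976
(P2/P1)^exp = 1.7927
T2 = 449.5180 * 1.7927 = 805.8367 K

805.8367 K


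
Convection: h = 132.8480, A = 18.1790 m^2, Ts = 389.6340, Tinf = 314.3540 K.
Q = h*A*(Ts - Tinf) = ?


dT = 75.2800 K
Q = 132.8480 * 18.1790 * 75.2800 = 181804.4967 W

181804.4967 W


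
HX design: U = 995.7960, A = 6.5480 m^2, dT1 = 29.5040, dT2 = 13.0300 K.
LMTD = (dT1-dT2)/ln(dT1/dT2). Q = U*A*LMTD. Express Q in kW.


LMTD = 20.1573 K
Q = 995.7960 * 6.5480 * 20.1573 = 131435.2267 W = 131.4352 kW

131.4352 kW


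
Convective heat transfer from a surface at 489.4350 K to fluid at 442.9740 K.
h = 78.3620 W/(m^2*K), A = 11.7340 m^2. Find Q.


dT = 46.4610 K
Q = 78.3620 * 11.7340 * 46.4610 = 42720.8759 W

42720.8759 W


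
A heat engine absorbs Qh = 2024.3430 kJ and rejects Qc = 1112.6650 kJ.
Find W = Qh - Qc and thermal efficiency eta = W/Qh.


W = 2024.3430 - 1112.6650 = 911.6780 kJ
eta = 911.6780 / 2024.3430 = 0.4504 = 45.0357%

W = 911.6780 kJ, eta = 45.0357%


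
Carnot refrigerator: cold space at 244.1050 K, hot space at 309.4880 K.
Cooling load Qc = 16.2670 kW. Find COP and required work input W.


COP = 244.1050 / 65.3830 = 3.7335
W = 16.2670 / 3.7335 = 4.3571 kW

COP = 3.7335, W = 4.3571 kW


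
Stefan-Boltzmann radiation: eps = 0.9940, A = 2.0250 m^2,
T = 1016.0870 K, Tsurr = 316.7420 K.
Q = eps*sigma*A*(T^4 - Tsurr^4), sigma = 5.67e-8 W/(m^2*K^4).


T^4 = 1.0659e+12
Tsurr^4 = 1.0065e+10
Q = 0.9940 * 5.67e-8 * 2.0250 * 1.0559e+12 = 120502.9354 W

120502.9354 W


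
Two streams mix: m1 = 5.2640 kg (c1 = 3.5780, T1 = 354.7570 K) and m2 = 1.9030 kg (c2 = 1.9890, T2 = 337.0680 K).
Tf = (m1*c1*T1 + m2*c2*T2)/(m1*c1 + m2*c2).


num = 7957.5283
den = 22.6197
Tf = 351.7970 K

351.7970 K


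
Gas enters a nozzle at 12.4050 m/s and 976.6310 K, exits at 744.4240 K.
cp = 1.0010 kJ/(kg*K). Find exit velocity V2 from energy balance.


dT = 232.2070 K
2*cp*1000*dT = 464878.4140
V1^2 = 153.8840
V2 = sqrt(465032.2980) = 681.9328 m/s

681.9328 m/s


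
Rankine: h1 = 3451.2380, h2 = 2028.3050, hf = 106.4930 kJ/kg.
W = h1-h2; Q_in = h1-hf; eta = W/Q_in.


W = 1422.9330 kJ/kg
Q_in = 3344.7450 kJ/kg
eta = 0.4254 = 42.5423%

eta = 42.5423%


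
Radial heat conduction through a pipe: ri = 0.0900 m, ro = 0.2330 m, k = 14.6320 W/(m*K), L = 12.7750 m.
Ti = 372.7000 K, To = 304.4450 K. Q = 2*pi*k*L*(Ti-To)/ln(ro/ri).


dT = 68.2550 K
ln(ro/ri) = 0.9512
Q = 2*pi*14.6320*12.7750*68.2550 / 0.9512 = 84274.0678 W

84274.0678 W


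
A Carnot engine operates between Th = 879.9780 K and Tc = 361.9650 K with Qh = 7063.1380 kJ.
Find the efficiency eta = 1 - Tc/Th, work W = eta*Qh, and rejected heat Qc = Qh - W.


eta = 1 - 361.9650/879.9780 = 0.5887
W = 0.5887 * 7063.1380 = 4157.8282 kJ
Qc = 7063.1380 - 4157.8282 = 2905.3098 kJ

eta = 58.8666%, W = 4157.8282 kJ, Qc = 2905.3098 kJ


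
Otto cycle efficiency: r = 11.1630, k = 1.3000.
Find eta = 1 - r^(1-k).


r^(k-1) = 2.0622
eta = 1 - 1/2.0622 = 0.5151 = 51.5085%

51.5085%


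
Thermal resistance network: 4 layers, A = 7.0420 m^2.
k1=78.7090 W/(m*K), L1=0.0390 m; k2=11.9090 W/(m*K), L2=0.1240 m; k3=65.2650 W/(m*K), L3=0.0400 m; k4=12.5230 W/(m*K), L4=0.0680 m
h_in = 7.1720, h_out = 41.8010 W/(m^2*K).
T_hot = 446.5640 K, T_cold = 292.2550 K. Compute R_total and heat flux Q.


R_conv_in = 1/(7.1720*7.0420) = 0.0198
R_1 = 0.0390/(78.7090*7.0420) = 7.0363e-05
R_2 = 0.1240/(11.9090*7.0420) = 0.0015
R_3 = 0.0400/(65.2650*7.0420) = 8.7033e-05
R_4 = 0.0680/(12.5230*7.0420) = 0.0008
R_conv_out = 1/(41.8010*7.0420) = 0.0034
R_total = 0.0256 K/W
Q = 154.3090 / 0.0256 = 6026.7099 W

R_total = 0.0256 K/W, Q = 6026.7099 W


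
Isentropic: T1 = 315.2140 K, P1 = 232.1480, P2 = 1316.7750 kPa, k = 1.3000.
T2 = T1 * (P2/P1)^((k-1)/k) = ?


(k-1)/k = 0.2308
(P2/P1)^exp = 1.4926
T2 = 315.2140 * 1.4926 = 470.4863 K

470.4863 K


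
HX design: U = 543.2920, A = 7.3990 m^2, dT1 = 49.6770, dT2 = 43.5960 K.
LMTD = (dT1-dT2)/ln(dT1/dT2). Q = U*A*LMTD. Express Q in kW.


LMTD = 46.5703 K
Q = 543.2920 * 7.3990 * 46.5703 = 187204.3046 W = 187.2043 kW

187.2043 kW


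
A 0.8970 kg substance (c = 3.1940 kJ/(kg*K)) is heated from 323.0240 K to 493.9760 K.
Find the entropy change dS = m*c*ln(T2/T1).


T2/T1 = 1.5292
ln(T2/T1) = 0.4248
dS = 0.8970 * 3.1940 * 0.4248 = 1.2169 kJ/K

1.2169 kJ/K


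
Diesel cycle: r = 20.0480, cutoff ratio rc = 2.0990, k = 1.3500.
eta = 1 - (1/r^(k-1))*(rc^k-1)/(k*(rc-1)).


r^(k-1) = 2.8558
rc^k = 2.7209
eta = 0.5938 = 59.3832%

59.3832%


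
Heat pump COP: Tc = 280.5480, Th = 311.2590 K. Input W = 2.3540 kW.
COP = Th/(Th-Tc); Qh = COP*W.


COP = 311.2590 / 30.7110 = 10.1351
Qh = 10.1351 * 2.3540 = 23.8580 kW

COP = 10.1351, Qh = 23.8580 kW


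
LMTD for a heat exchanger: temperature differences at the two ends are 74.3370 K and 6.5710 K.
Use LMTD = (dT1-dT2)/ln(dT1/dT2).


dT1/dT2 = 11.3129
ln(dT1/dT2) = 2.4259
LMTD = 67.7660 / 2.4259 = 27.9339 K

27.9339 K


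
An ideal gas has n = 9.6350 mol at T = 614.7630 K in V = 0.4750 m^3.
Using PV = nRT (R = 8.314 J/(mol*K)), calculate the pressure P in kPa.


P = nRT/V = 9.6350 * 8.314 * 614.7630 / 0.4750
= 49245.8299 / 0.4750 = 103675.4313 Pa = 103.6754 kPa

103.6754 kPa


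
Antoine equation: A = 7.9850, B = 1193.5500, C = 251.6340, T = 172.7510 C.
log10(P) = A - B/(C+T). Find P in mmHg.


C+T = 424.3850
B/(C+T) = 2.8124
log10(P) = 7.9850 - 2.8124 = 5.1726
P = 10^5.1726 = 148791.2245 mmHg

148791.2245 mmHg


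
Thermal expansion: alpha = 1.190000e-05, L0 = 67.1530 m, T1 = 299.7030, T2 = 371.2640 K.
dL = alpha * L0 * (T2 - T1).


dT = 71.5610 K
dL = 1.190000e-05 * 67.1530 * 71.5610 = 0.057186 m
L_final = 67.210186 m

dL = 0.057186 m


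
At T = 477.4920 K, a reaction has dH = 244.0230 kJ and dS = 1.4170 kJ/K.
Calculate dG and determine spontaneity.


T*dS = 477.4920 * 1.4170 = 676.6062 kJ
dG = 244.0230 - 676.6062 = -432.5832 kJ (spontaneous)

dG = -432.5832 kJ, spontaneous


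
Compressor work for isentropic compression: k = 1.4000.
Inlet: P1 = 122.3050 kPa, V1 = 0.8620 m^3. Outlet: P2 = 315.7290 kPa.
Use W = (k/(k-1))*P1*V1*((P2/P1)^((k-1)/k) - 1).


(k-1)/k = 0.2857
(P2/P1)^exp = 1.3112
W = 3.5000 * 122.3050 * 0.8620 * (1.3112 - 1) = 114.8402 kJ

114.8402 kJ


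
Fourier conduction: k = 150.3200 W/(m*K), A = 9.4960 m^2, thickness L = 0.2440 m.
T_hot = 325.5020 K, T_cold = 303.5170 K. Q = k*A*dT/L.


dT = 21.9850 K
Q = 150.3200 * 9.4960 * 21.9850 / 0.2440 = 128615.7388 W

128615.7388 W


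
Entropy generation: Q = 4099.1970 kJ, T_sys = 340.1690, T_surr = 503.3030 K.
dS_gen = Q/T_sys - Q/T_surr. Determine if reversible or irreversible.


dS_sys = 4099.1970/340.1690 = 12.0505 kJ/K
dS_surr = -4099.1970/503.3030 = -8.1446 kJ/K
dS_gen = 12.0505 - 8.1446 = 3.9059 kJ/K (irreversible)

dS_gen = 3.9059 kJ/K, irreversible


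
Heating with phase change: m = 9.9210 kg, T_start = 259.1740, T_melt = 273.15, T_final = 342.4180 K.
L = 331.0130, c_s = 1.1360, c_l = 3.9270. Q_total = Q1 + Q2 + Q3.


Q1 (sensible, solid) = 9.9210 * 1.1360 * 13.9760 = 157.5131 kJ
Q2 (latent) = 9.9210 * 331.0130 = 3283.9800 kJ
Q3 (sensible, liquid) = 9.9210 * 3.9270 * 69.2680 = 2698.6651 kJ
Q_total = 6140.1582 kJ

6140.1582 kJ


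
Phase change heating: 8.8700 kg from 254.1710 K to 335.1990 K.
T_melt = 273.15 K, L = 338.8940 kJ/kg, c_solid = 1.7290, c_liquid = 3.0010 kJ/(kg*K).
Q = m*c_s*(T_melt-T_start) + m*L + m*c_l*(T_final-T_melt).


Q1 (sensible, solid) = 8.8700 * 1.7290 * 18.9790 = 291.0663 kJ
Q2 (latent) = 8.8700 * 338.8940 = 3005.9898 kJ
Q3 (sensible, liquid) = 8.8700 * 3.0010 * 62.0490 = 1651.6743 kJ
Q_total = 4948.7304 kJ

4948.7304 kJ


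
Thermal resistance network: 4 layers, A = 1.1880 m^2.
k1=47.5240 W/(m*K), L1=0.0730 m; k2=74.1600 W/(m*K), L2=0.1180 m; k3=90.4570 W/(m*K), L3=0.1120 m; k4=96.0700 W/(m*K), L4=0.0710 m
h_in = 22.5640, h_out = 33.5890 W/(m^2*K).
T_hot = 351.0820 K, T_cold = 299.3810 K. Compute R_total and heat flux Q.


R_conv_in = 1/(22.5640*1.1880) = 0.0373
R_1 = 0.0730/(47.5240*1.1880) = 0.0013
R_2 = 0.1180/(74.1600*1.1880) = 0.0013
R_3 = 0.1120/(90.4570*1.1880) = 0.0010
R_4 = 0.0710/(96.0700*1.1880) = 0.0006
R_conv_out = 1/(33.5890*1.1880) = 0.0251
R_total = 0.0667 K/W
Q = 51.7010 / 0.0667 = 775.5693 W

R_total = 0.0667 K/W, Q = 775.5693 W


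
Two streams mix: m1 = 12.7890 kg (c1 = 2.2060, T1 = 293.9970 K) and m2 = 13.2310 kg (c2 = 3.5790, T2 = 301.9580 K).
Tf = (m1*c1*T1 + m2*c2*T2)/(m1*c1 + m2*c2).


num = 22593.2437
den = 75.5663
Tf = 298.9858 K

298.9858 K


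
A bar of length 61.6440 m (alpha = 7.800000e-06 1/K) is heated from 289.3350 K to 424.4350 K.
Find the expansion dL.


dT = 135.1000 K
dL = 7.800000e-06 * 61.6440 * 135.1000 = 0.064959 m
L_final = 61.708959 m

dL = 0.064959 m


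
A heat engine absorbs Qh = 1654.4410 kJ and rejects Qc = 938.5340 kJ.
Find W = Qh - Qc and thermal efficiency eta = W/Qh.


W = 1654.4410 - 938.5340 = 715.9070 kJ
eta = 715.9070 / 1654.4410 = 0.4327 = 43.2718%

W = 715.9070 kJ, eta = 43.2718%


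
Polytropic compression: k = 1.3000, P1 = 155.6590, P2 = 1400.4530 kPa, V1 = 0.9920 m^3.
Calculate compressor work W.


(k-1)/k = 0.2308
(P2/P1)^exp = 1.6603
W = 4.3333 * 155.6590 * 0.9920 * (1.6603 - 1) = 441.7960 kJ

441.7960 kJ


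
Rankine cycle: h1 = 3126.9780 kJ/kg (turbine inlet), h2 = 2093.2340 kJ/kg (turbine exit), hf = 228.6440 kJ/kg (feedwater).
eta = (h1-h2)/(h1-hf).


W = 1033.7440 kJ/kg
Q_in = 2898.3340 kJ/kg
eta = 0.3567 = 35.6668%

eta = 35.6668%


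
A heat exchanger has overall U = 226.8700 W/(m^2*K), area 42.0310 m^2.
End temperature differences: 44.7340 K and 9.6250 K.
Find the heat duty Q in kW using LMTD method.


LMTD = 22.8519 K
Q = 226.8700 * 42.0310 * 22.8519 = 217906.1296 W = 217.9061 kW

217.9061 kW


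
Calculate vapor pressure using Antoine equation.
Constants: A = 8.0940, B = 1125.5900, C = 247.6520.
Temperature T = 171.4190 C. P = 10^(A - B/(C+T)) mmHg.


C+T = 419.0710
B/(C+T) = 2.6859
log10(P) = 8.0940 - 2.6859 = 5.4081
P = 10^5.4081 = 255907.3835 mmHg

255907.3835 mmHg


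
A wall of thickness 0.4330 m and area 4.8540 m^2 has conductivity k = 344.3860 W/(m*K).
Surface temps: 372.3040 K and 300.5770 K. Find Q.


dT = 71.7270 K
Q = 344.3860 * 4.8540 * 71.7270 / 0.4330 = 276910.8869 W

276910.8869 W


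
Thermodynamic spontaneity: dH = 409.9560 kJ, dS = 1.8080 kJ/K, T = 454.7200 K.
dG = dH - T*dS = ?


T*dS = 454.7200 * 1.8080 = 822.1338 kJ
dG = 409.9560 - 822.1338 = -412.1778 kJ (spontaneous)

dG = -412.1778 kJ, spontaneous


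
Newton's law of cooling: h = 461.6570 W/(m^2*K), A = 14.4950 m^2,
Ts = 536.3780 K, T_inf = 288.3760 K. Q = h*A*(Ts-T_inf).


dT = 248.0020 K
Q = 461.6570 * 14.4950 * 248.0020 = 1659559.5008 W

1659559.5008 W


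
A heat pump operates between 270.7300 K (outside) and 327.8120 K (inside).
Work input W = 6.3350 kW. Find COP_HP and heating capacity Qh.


COP = 327.8120 / 57.0820 = 5.7428
Qh = 5.7428 * 6.3350 = 36.3808 kW

COP = 5.7428, Qh = 36.3808 kW


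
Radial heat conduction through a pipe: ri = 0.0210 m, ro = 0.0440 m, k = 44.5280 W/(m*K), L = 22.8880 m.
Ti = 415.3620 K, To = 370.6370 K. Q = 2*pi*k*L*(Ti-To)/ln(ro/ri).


dT = 44.7250 K
ln(ro/ri) = 0.7397
Q = 2*pi*44.5280*22.8880*44.7250 / 0.7397 = 387199.5937 W

387199.5937 W


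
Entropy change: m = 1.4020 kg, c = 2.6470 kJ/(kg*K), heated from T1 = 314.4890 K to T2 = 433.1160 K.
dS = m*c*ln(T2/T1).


T2/T1 = 1.3772
ln(T2/T1) = 0.3201
dS = 1.4020 * 2.6470 * 0.3201 = 1.1878 kJ/K

1.1878 kJ/K


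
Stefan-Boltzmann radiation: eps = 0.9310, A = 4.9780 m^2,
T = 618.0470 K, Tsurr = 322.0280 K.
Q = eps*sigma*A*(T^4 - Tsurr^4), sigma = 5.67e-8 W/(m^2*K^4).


T^4 = 1.4591e+11
Tsurr^4 = 1.0754e+10
Q = 0.9310 * 5.67e-8 * 4.9780 * 1.3516e+11 = 35515.9661 W

35515.9661 W


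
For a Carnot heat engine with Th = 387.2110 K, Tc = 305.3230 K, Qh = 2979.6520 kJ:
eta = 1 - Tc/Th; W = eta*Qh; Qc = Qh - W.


eta = 1 - 305.3230/387.2110 = 0.2115
W = 0.2115 * 2979.6520 = 630.1416 kJ
Qc = 2979.6520 - 630.1416 = 2349.5104 kJ

eta = 21.1482%, W = 630.1416 kJ, Qc = 2349.5104 kJ


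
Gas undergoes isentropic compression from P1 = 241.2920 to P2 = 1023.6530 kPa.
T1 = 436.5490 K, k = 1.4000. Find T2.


(k-1)/k = 0.2857
(P2/P1)^exp = 1.5112
T2 = 436.5490 * 1.5112 = 659.7055 K

659.7055 K


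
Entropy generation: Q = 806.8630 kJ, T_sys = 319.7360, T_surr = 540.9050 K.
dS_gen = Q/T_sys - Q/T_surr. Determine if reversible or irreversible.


dS_sys = 806.8630/319.7360 = 2.5235 kJ/K
dS_surr = -806.8630/540.9050 = -1.4917 kJ/K
dS_gen = 2.5235 - 1.4917 = 1.0318 kJ/K (irreversible)

dS_gen = 1.0318 kJ/K, irreversible


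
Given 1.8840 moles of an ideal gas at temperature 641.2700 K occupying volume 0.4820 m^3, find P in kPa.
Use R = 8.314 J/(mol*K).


P = nRT/V = 1.8840 * 8.314 * 641.2700 / 0.4820
= 10044.5814 / 0.4820 = 20839.3805 Pa = 20.8394 kPa

20.8394 kPa


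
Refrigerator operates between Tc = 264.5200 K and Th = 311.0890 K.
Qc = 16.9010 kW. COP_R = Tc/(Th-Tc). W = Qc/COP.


COP = 264.5200 / 46.5690 = 5.6802
W = 16.9010 / 5.6802 = 2.9754 kW

COP = 5.6802, W = 2.9754 kW


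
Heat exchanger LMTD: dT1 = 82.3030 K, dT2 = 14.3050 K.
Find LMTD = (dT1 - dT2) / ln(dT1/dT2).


dT1/dT2 = 5.7534
ln(dT1/dT2) = 1.7498
LMTD = 67.9980 / 1.7498 = 38.8605 K

38.8605 K


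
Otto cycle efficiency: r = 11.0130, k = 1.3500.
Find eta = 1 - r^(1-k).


r^(k-1) = 2.3156
eta = 1 - 1/2.3156 = 0.5681 = 56.8150%

56.8150%


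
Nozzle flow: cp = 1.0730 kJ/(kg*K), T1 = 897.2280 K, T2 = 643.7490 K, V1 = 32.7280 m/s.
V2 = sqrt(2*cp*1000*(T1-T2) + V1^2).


dT = 253.4790 K
2*cp*1000*dT = 543965.9340
V1^2 = 1071.1220
V2 = sqrt(545037.0560) = 738.2663 m/s

738.2663 m/s


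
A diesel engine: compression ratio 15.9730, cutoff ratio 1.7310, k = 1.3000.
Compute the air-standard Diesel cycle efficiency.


r^(k-1) = 2.2962
rc^k = 2.0407
eta = 0.5231 = 52.3061%

52.3061%


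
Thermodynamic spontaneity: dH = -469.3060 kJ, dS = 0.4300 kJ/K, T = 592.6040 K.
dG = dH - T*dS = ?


T*dS = 592.6040 * 0.4300 = 254.8197 kJ
dG = -469.3060 - 254.8197 = -724.1257 kJ (spontaneous)

dG = -724.1257 kJ, spontaneous


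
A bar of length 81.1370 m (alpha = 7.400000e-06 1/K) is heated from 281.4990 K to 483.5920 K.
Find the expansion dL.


dT = 202.0930 K
dL = 7.400000e-06 * 81.1370 * 202.0930 = 0.121339 m
L_final = 81.258339 m

dL = 0.121339 m


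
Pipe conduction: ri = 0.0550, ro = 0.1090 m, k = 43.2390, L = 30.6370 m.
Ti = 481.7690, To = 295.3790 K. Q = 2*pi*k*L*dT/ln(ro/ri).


dT = 186.3900 K
ln(ro/ri) = 0.6840
Q = 2*pi*43.2390*30.6370*186.3900 / 0.6840 = 2268082.8849 W

2268082.8849 W


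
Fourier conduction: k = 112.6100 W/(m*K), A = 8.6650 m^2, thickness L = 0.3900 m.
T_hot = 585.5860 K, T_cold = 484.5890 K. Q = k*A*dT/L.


dT = 100.9970 K
Q = 112.6100 * 8.6650 * 100.9970 / 0.3900 = 252690.7778 W

252690.7778 W


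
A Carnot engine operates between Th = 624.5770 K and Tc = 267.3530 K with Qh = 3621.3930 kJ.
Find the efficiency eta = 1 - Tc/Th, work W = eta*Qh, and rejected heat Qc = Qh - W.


eta = 1 - 267.3530/624.5770 = 0.5719
W = 0.5719 * 3621.3930 = 2071.2394 kJ
Qc = 3621.3930 - 2071.2394 = 1550.1536 kJ

eta = 57.1945%, W = 2071.2394 kJ, Qc = 1550.1536 kJ


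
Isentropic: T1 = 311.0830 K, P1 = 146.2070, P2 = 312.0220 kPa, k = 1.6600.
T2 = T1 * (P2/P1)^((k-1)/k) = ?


(k-1)/k = 0.3976
(P2/P1)^exp = 1.3517
T2 = 311.0830 * 1.3517 = 420.5037 K

420.5037 K


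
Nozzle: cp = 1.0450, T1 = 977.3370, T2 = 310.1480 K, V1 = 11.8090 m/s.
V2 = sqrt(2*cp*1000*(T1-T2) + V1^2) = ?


dT = 667.1890 K
2*cp*1000*dT = 1394425.0100
V1^2 = 139.4525
V2 = sqrt(1394564.4625) = 1180.9168 m/s

1180.9168 m/s


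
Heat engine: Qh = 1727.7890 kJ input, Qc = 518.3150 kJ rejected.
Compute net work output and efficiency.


W = 1727.7890 - 518.3150 = 1209.4740 kJ
eta = 1209.4740 / 1727.7890 = 0.7000 = 70.0013%

W = 1209.4740 kJ, eta = 70.0013%


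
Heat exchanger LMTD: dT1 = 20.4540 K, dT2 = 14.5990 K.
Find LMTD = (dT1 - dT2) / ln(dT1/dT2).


dT1/dT2 = 1.4011
ln(dT1/dT2) = 0.3372
LMTD = 5.8550 / 0.3372 = 17.3623 K

17.3623 K


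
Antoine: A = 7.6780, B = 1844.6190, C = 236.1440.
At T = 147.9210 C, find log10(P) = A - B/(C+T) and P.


C+T = 384.0650
B/(C+T) = 4.8029
log10(P) = 7.6780 - 4.8029 = 2.8751
P = 10^2.8751 = 750.0974 mmHg

750.0974 mmHg


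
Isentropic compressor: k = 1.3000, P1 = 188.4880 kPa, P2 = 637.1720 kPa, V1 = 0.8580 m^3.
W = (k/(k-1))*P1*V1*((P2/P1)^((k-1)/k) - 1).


(k-1)/k = 0.2308
(P2/P1)^exp = 1.3246
W = 4.3333 * 188.4880 * 0.8580 * (1.3246 - 1) = 227.4491 kJ

227.4491 kJ


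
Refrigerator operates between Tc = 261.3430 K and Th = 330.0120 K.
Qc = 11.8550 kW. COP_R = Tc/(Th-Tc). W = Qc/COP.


COP = 261.3430 / 68.6690 = 3.8058
W = 11.8550 / 3.8058 = 3.1150 kW

COP = 3.8058, W = 3.1150 kW


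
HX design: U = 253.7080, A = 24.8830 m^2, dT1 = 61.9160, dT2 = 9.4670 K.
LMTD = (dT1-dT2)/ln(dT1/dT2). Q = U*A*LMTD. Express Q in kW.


LMTD = 27.9286 K
Q = 253.7080 * 24.8830 * 27.9286 = 176313.7809 W = 176.3138 kW

176.3138 kW


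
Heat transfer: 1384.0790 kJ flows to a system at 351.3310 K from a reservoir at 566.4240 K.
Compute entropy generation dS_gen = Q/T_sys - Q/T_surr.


dS_sys = 1384.0790/351.3310 = 3.9395 kJ/K
dS_surr = -1384.0790/566.4240 = -2.4435 kJ/K
dS_gen = 3.9395 - 2.4435 = 1.4960 kJ/K (irreversible)

dS_gen = 1.4960 kJ/K, irreversible


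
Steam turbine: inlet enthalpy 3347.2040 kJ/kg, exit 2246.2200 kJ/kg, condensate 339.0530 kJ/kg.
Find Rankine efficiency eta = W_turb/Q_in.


W = 1100.9840 kJ/kg
Q_in = 3008.1510 kJ/kg
eta = 0.3660 = 36.6000%

eta = 36.6000%


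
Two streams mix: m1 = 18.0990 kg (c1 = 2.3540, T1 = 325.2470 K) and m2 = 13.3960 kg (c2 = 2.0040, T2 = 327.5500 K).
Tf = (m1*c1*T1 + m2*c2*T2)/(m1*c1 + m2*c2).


num = 22650.4344
den = 69.4506
Tf = 326.1372 K

326.1372 K


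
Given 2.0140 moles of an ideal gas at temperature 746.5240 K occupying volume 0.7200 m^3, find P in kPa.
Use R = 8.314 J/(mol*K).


P = nRT/V = 2.0140 * 8.314 * 746.5240 / 0.7200
= 12500.0935 / 0.7200 = 17361.2409 Pa = 17.3612 kPa

17.3612 kPa


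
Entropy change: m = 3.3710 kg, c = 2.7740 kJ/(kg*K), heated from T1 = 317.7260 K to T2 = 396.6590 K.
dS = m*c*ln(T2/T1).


T2/T1 = 1.2484
ln(T2/T1) = 0.2219
dS = 3.3710 * 2.7740 * 0.2219 = 2.0749 kJ/K

2.0749 kJ/K


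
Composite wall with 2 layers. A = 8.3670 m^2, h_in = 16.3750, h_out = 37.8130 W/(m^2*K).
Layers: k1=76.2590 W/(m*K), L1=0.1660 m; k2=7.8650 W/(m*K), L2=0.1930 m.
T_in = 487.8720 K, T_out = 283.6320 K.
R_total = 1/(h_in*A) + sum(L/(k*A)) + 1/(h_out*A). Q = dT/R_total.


R_conv_in = 1/(16.3750*8.3670) = 0.0073
R_1 = 0.1660/(76.2590*8.3670) = 0.0003
R_2 = 0.1930/(7.8650*8.3670) = 0.0029
R_conv_out = 1/(37.8130*8.3670) = 0.0032
R_total = 0.0137 K/W
Q = 204.2400 / 0.0137 = 14959.8902 W

R_total = 0.0137 K/W, Q = 14959.8902 W


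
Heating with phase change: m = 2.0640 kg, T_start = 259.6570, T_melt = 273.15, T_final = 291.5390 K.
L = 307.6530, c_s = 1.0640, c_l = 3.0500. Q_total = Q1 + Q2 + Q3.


Q1 (sensible, solid) = 2.0640 * 1.0640 * 13.4930 = 29.6319 kJ
Q2 (latent) = 2.0640 * 307.6530 = 634.9958 kJ
Q3 (sensible, liquid) = 2.0640 * 3.0500 * 18.3890 = 115.7624 kJ
Q_total = 780.3901 kJ

780.3901 kJ


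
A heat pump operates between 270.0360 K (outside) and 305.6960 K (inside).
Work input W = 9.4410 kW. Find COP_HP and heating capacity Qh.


COP = 305.6960 / 35.6600 = 8.5725
Qh = 8.5725 * 9.4410 = 80.9331 kW

COP = 8.5725, Qh = 80.9331 kW


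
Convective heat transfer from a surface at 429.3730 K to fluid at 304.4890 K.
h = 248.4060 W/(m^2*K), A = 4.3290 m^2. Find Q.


dT = 124.8840 K
Q = 248.4060 * 4.3290 * 124.8840 = 134293.9562 W

134293.9562 W


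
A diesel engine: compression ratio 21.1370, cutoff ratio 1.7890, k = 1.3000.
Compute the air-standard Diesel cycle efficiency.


r^(k-1) = 2.4975
rc^k = 2.1301
eta = 0.5589 = 55.8865%

55.8865%


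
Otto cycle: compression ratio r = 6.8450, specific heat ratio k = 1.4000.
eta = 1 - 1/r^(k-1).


r^(k-1) = 2.1585
eta = 1 - 1/2.1585 = 0.5367 = 53.6712%

53.6712%


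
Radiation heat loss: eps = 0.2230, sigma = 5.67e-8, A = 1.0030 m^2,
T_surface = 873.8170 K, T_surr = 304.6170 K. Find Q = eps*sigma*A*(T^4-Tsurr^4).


T^4 = 5.8302e+11
Tsurr^4 = 8.6103e+09
Q = 0.2230 * 5.67e-8 * 1.0030 * 5.7441e+11 = 7284.6574 W

7284.6574 W


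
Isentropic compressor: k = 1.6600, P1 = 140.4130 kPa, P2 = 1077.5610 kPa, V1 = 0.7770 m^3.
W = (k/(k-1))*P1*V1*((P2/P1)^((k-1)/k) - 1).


(k-1)/k = 0.3976
(P2/P1)^exp = 2.2484
W = 2.5152 * 140.4130 * 0.7770 * (2.2484 - 1) = 342.5784 kJ

342.5784 kJ


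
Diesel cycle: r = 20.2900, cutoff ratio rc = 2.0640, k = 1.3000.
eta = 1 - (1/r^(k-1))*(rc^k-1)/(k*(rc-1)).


r^(k-1) = 2.4671
rc^k = 2.5652
eta = 0.5413 = 54.1328%

54.1328%


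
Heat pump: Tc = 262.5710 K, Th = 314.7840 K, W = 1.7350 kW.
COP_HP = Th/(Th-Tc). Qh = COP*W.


COP = 314.7840 / 52.2130 = 6.0288
Qh = 6.0288 * 1.7350 = 10.4600 kW

COP = 6.0288, Qh = 10.4600 kW


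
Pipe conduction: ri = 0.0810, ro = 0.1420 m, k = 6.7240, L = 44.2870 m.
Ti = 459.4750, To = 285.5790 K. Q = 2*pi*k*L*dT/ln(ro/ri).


dT = 173.8960 K
ln(ro/ri) = 0.5614
Q = 2*pi*6.7240*44.2870*173.8960 / 0.5614 = 579586.3034 W

579586.3034 W


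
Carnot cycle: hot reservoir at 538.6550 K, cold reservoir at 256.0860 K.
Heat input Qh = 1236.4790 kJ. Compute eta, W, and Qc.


eta = 1 - 256.0860/538.6550 = 0.5246
W = 0.5246 * 1236.4790 = 648.6353 kJ
Qc = 1236.4790 - 648.6353 = 587.8437 kJ

eta = 52.4583%, W = 648.6353 kJ, Qc = 587.8437 kJ


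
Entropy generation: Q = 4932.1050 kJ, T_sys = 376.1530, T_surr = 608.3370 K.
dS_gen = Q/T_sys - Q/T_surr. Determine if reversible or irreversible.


dS_sys = 4932.1050/376.1530 = 13.1120 kJ/K
dS_surr = -4932.1050/608.3370 = -8.1075 kJ/K
dS_gen = 13.1120 - 8.1075 = 5.0044 kJ/K (irreversible)

dS_gen = 5.0044 kJ/K, irreversible


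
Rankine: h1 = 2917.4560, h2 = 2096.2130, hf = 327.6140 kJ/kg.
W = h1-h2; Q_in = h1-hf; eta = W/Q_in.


W = 821.2430 kJ/kg
Q_in = 2589.8420 kJ/kg
eta = 0.3171 = 31.7102%

eta = 31.7102%


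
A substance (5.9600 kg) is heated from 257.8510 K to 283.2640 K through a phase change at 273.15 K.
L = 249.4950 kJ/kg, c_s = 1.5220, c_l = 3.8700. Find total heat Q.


Q1 (sensible, solid) = 5.9600 * 1.5220 * 15.2990 = 138.7791 kJ
Q2 (latent) = 5.9600 * 249.4950 = 1486.9902 kJ
Q3 (sensible, liquid) = 5.9600 * 3.8700 * 10.1140 = 233.2814 kJ
Q_total = 1859.0507 kJ

1859.0507 kJ


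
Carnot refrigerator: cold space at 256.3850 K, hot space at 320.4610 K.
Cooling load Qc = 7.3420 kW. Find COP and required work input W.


COP = 256.3850 / 64.0760 = 4.0013
W = 7.3420 / 4.0013 = 1.8349 kW

COP = 4.0013, W = 1.8349 kW


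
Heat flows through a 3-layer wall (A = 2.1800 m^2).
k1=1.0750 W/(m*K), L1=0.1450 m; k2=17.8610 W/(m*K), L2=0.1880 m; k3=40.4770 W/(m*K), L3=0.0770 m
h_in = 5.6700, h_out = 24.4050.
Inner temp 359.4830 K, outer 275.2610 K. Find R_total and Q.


R_conv_in = 1/(5.6700*2.1800) = 0.0809
R_1 = 0.1450/(1.0750*2.1800) = 0.0619
R_2 = 0.1880/(17.8610*2.1800) = 0.0048
R_3 = 0.0770/(40.4770*2.1800) = 0.0009
R_conv_out = 1/(24.4050*2.1800) = 0.0188
R_total = 0.1673 K/W
Q = 84.2220 / 0.1673 = 503.5021 W

R_total = 0.1673 K/W, Q = 503.5021 W


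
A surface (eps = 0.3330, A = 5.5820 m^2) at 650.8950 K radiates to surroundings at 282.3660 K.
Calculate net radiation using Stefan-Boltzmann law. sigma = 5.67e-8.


T^4 = 1.7949e+11
Tsurr^4 = 6.3570e+09
Q = 0.3330 * 5.67e-8 * 5.5820 * 1.7313e+11 = 18247.3872 W

18247.3872 W


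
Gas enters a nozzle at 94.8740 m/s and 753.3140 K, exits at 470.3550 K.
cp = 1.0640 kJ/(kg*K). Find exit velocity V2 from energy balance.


dT = 282.9590 K
2*cp*1000*dT = 602136.7520
V1^2 = 9001.0759
V2 = sqrt(611137.8279) = 781.7530 m/s

781.7530 m/s


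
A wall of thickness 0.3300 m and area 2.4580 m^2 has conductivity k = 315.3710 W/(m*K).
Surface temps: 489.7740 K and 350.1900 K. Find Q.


dT = 139.5840 K
Q = 315.3710 * 2.4580 * 139.5840 / 0.3300 = 327887.8571 W

327887.8571 W


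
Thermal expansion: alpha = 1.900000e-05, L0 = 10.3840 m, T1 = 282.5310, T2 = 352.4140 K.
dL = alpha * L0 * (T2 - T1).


dT = 69.8830 K
dL = 1.900000e-05 * 10.3840 * 69.8830 = 0.013788 m
L_final = 10.397788 m

dL = 0.013788 m
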